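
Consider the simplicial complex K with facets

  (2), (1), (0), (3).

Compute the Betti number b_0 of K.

Take the total order 0 < 1 < 2 < 3 on the vertex set. Then K (dimension 0) consists of the simplices:

  0-simplices (4): [0], [1], [2], [3]

so the chain groups are C_0 ≅ Z^4.

Now H_k = ker ∂_k / im ∂_{k+1}, so:

  H_0: rank C_0 − rank ∂_1 = 4 − 0 = 4, and there is no ∂_1, so H_0 = Z^4.

Hence the Betti numbers are b_0 = 4.

b_0 = 4.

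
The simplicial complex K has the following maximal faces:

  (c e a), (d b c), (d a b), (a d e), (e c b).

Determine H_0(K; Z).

K has 5 vertices, 10 edges, 5 triangles.
rank ∂_0 = 0, rank ∂_1 = 4 ⇒ b_0 = 5 − 0 − 4 = 1; all invariant factors of ∂_1 are 1 so no torsion. So H_0 ≅ Z.

H_0 ≅ Z.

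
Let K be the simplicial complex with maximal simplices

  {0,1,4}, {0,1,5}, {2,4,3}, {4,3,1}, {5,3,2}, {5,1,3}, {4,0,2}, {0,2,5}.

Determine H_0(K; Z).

H_0 ≅ Z.

K has 6 vertices, 12 edges, 8 triangles.
rank ∂_0 = 0, rank ∂_1 = 5 ⇒ b_0 = 6 − 0 − 5 = 1; all invariant factors of ∂_1 are 1 so no torsion. So H_0 ≅ Z.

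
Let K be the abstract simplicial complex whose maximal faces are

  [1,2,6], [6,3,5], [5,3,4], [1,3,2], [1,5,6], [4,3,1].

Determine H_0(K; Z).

H_0 = Z.

K has 6 vertices, 12 edges, 6 triangles.
rank ∂_0 = 0, rank ∂_1 = 5 ⇒ b_0 = 6 − 0 − 5 = 1; all invariant factors of ∂_1 are 1 so no torsion. So H_0 = Z.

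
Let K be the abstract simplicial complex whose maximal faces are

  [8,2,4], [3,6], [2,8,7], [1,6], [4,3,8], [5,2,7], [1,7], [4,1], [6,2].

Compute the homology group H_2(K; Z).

We work with the vertex ordering 1 < 2 < 3 < 4 < 5 < 6 < 7 < 8. The simplices of K, each written with vertices in increasing order, are:

  0-simplices (8): [1], [2], [3], [4], [5], [6], [7], [8]
  1-simplices (14): [1,4], [1,6], [1,7], [2,4], [2,5], [2,6], [2,7], [2,8], [3,4], [3,6], [3,8], [4,8], [5,7], [7,8]
  2-simplices (4): [2,4,8], [2,5,7], [2,7,8], [3,4,8]

giving chain groups C_0 ≅ Z^8, C_1 ≅ Z^14, C_2 ≅ Z^4.

The boundary map ∂_1: C_1 → C_0 maps an edge to its endpoints' difference, ∂[p,q] = q − p. For instance
  ∂[1,7] = [7] − [1].
The resulting 8×14 matrix has rank 7, and its Smith normal form has invariant factors (1,1,1,1,1,1,1).

The boundary map ∂_2: C_2 → C_1 maps a triangle to the signed sum of its edges. For instance
  ∂[2,5,7] = [5,7] − [2,7] + [2,5],
  ∂[2,4,8] = [4,8] − [2,8] + [2,4].
As a 14×4 matrix over Z this has rank 4, with invariant factors (1,1,1,1).

Now H_k = ker ∂_k / im ∂_{k+1}, so:

  H_2: rank ker ∂_2 − rank ∂_3 = (4 − 4) − 0 = 0, and there is no ∂_3, so H_2 ≅ 0.

H_2 = 0.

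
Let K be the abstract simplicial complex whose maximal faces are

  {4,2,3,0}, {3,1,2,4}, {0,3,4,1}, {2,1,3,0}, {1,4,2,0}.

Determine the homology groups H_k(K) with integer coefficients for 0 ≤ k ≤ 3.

H_0 ≅ Z,  H_1 = 0,  H_2 = 0,  H_3 ≅ Z.

Order the vertices as 0 < 1 < 2 < 3 < 4. Listing each simplex with vertices in this order, K has dimension 3 with simplices:

  0-simplices (5): [0], [1], [2], [3], [4]
  1-simplices (10): [0,1], [0,2], [0,3], [0,4], [1,2], [1,3], [1,4], [2,3], [2,4], [3,4]
  2-simplices (10): [0,1,2], [0,1,3], [0,1,4], [0,2,3], [0,2,4], [0,3,4], [1,2,3], [1,2,4], [1,3,4], [2,3,4]
  3-simplices (5): [0,1,2,3], [0,1,2,4], [0,1,3,4], [0,2,3,4], [1,2,3,4]

so the chain groups are C_0 ≅ Z^5, C_1 ≅ Z^10, C_2 ≅ Z^10, C_3 ≅ Z^5.

Boundary ∂_1: C_1 → C_0 is given by ∂[p,q] = [q] − [p]. For instance
  ∂[2,3] = [3] − [2].
The resulting 5×10 matrix has rank 4, and its Smith normal form has invariant factors (1,1,1,1).

The boundary map ∂_2: C_2 → C_1 acts by ∂[p,q,r] = [q,r] − [p,r] + [p,q]. For instance
  ∂[0,3,4] = [3,4] − [0,4] + [0,3],
  ∂[0,1,4] = [1,4] − [0,4] + [0,1].
This gives a 10×10 integer matrix of rank 6; reducing to Smith normal form yields diagonal entries (1,1,1,1,1,1).

Boundary ∂_3: C_3 → C_2 sends each 3-simplex σ to the alternating sum Σ_i (−1)^i (σ with its i-th vertex removed). For instance
  ∂[0,1,2,4] = [1,2,4] − [0,2,4] + [0,1,4] − [0,1,2],
  ∂[0,1,2,3] = [1,2,3] − [0,2,3] + [0,1,3] − [0,1,2].
The resulting 10×5 matrix has rank 4, and its Smith normal form has invariant factors (1,1,1,1).

Computing H_k = (kernel of ∂_k) / (image of ∂_{k+1}):

  H_0: rank C_0 − rank ∂_1 = 5 − 4 = 1, and the invariant factors of ∂_1 are all 1, so H_0 = Z.
  H_1: rank ker ∂_1 − rank ∂_2 = (10 − 4) − 6 = 0, and the invariant factors of ∂_2 are all 1, so H_1 = 0.
  H_2: rank ker ∂_2 − rank ∂_3 = (10 − 6) − 4 = 0, and the invariant factors of ∂_3 are all 1, so H_2 = 0.
  H_3: rank ker ∂_3 − rank ∂_4 = (5 − 4) − 0 = 1, and there is no ∂_4, so H_3 = Z.

(K is a triangulation of the 3-sphere S^3.)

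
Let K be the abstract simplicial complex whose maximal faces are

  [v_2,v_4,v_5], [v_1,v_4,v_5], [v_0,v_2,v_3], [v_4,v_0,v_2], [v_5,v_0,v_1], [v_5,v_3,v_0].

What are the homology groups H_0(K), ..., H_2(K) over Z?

H_0 ≅ Z,  H_1 ≅ Z,  H_2 = 0.

Fix the vertex order v_0 < v_1 < v_2 < v_3 < v_4 < v_5 and write every simplex with vertices in increasing order. Then dim K = 2 and the simplices of K are:

  0-simplices (6): [v_0], [v_1], [v_2], [v_3], [v_4], [v_5]
  1-simplices (12): [v_0,v_1], [v_0,v_2], [v_0,v_3], [v_0,v_4], [v_0,v_5], [v_1,v_4], [v_1,v_5], [v_2,v_3], [v_2,v_4], [v_2,v_5], [v_3,v_5], [v_4,v_5]
  2-simplices (6): [v_0,v_1,v_5], [v_0,v_2,v_3], [v_0,v_2,v_4], [v_0,v_3,v_5], [v_1,v_4,v_5], [v_2,v_4,v_5]

Hence C_0 ≅ Z^6, C_1 ≅ Z^12, C_2 ≅ Z^6.

The boundary map ∂_1: C_1 → C_0 maps an edge to its endpoints' difference, ∂[p,q] = q − p.
The 6×12 boundary matrix has rank 5 and Smith normal form diag(1,1,1,1,1).

∂_2: C_2 → C_1 sends each 2-simplex [p,q,r] to [q,r] − [p,r] + [p,q]. For instance
  ∂[v_0,v_3,v_5] = [v_3,v_5] − [v_0,v_5] + [v_0,v_3],
  ∂[v_2,v_4,v_5] = [v_4,v_5] − [v_2,v_5] + [v_2,v_4].
This gives a 12×6 integer matrix of rank 6; reducing to Smith normal form yields diagonal entries (1,1,1,1,1,1).

From H_k ≅ ker(∂_k) / im(∂_{k+1}) we obtain:

  H_0: rank C_0 − rank ∂_1 = 6 − 5 = 1, and the invariant factors of ∂_1 are all 1, so H_0 = Z.
  H_1: rank ker ∂_1 − rank ∂_2 = (12 − 5) − 6 = 1, and the invariant factors of ∂_2 are all 1, so H_1 = Z.
  H_2: rank ker ∂_2 − rank ∂_3 = (6 − 6) − 0 = 0, and there is no ∂_3, so H_2 = 0.

As a check, the Euler characteristic is 6 − 12 + 6 = 0, which agrees with 1 − 1 + 0 = 0.
(K is a triangulation of the cylinder S^1 x I.)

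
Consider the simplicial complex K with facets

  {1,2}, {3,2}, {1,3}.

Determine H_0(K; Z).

H_0 ≅ Z.

We work with the vertex ordering 1 < 2 < 3. The simplices of K, each written with vertices in increasing order, are:

  0-simplices (3): [1], [2], [3]
  1-simplices (3): [1,2], [1,3], [2,3]

so the chain groups are C_0 ≅ Z^3, C_1 ≅ Z^3.

∂_1: C_1 → C_0 sends each edge [p,q] (with p < q) to q − p. For instance
  ∂[1,3] = [3] − [1].
The resulting 3×3 matrix has rank 2, and its Smith normal form has invariant factors (1,1).

From H_k ≅ ker(∂_k) / im(∂_{k+1}) we obtain:

  H_0: rank C_0 − rank ∂_1 = 3 − 2 = 1, and the invariant factors of ∂_1 are all 1, so H_0 = Z.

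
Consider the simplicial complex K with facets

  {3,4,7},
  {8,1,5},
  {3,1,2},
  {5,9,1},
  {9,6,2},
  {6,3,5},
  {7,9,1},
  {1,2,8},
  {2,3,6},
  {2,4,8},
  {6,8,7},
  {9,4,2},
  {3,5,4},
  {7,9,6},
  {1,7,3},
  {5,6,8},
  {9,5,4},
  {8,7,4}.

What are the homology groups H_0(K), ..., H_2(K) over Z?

H_0 = Z,  H_1 = Z^2,  H_2 = Z.

Order the vertices as 1 < 2 < 3 < 4 < 5 < 6 < 7 < 8 < 9. Listing each simplex with vertices in this order, K has dimension 2 with simplices:

  0-simplices (9): [1], [2], [3], [4], [5], [6], [7], [8], [9]
  1-simplices (27): (27 of them)
  2-simplices (18): [1,2,3], [1,2,8], [1,3,7], [1,5,8], [1,5,9], [1,7,9], [2,3,6], [2,4,8], [2,4,9], [2,6,9], [3,4,5], [3,4,7], [3,5,6], [4,5,9], [4,7,8], [5,6,8], [6,7,8], [6,7,9]

so the chain groups are C_0 ≅ Z^9, C_1 ≅ Z^27, C_2 ≅ Z^18.

Boundary ∂_1: C_1 → C_0 is given by ∂[p,q] = [q] − [p].
This gives a 9×27 integer matrix of rank 8; reducing to Smith normal form yields diagonal entries (1,1,1,1,1,1,1,1).

∂_2: C_2 → C_1 acts by ∂[p,q,r] = [q,r] − [p,r] + [p,q]. For instance
  ∂[3,5,6] = [5,6] − [3,6] + [3,5],
  ∂[4,5,9] = [5,9] − [4,9] + [4,5].
The resulting 27×18 matrix has rank 17, and its Smith normal form has invariant factors (1,1,1,1,1,1,1,1,1,1,1,1,1,1,1,1,1).

Reading off H_k = ker ∂_k / im ∂_{k+1}:

  H_0: rank C_0 − rank ∂_1 = 9 − 8 = 1, and the invariant factors of ∂_1 are all 1, so H_0 = Z.
  H_1: rank ker ∂_1 − rank ∂_2 = (27 − 8) − 17 = 2, and the invariant factors of ∂_2 are all 1, so H_1 = Z^2.
  H_2: rank ker ∂_2 − rank ∂_3 = (18 − 17) − 0 = 1, and there is no ∂_3, so H_2 = Z.

As a check, the Euler characteristic is 9 − 27 + 18 = 0, which agrees with 1 − 2 + 1 = 0.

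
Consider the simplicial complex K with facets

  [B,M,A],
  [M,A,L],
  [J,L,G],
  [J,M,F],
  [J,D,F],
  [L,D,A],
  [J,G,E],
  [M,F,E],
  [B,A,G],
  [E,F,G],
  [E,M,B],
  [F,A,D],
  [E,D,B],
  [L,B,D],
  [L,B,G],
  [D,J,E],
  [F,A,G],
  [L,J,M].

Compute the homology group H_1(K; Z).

H_1 ≅ Z ⊕ Z/2.

Order the vertices as A < B < D < E < F < G < J < L < M. Listing each simplex with vertices in this order, K has dimension 2 with simplices:

  0-simplices (9): A, B, D, E, F, G, J, L, M
  1-simplices (27): AB, AD, AF, AG, AL, AM, BD, BE, BG, BL, BM, DE, DF, DJ, DL, EF, EG, EJ, EM, FG, FJ, FM, GJ, GL, JL, JM, LM
  2-simplices (18): ABG, ABM, ADF, ADL, AFG, ALM, BDE, BDL, BEM, BGL, DEJ, DFJ, EFG, EFM, EGJ, FJM, GJL, JLM

so the chain groups are C_0 ≅ Z^9, C_1 ≅ Z^27, C_2 ≅ Z^18.

The boundary map ∂_1: C_1 → C_0 maps an edge to its endpoints' difference, ∂[p,q] = q − p. For instance
  ∂LM = M − L.
As a 9×27 matrix over Z this has rank 8, with invariant factors (1,1,1,1,1,1,1,1).

∂_2: C_2 → C_1 sends each 2-simplex [p,q,r] to [q,r] − [p,r] + [p,q]. For instance
  ∂AFG = FG − AG + AF,
  ∂ADL = DL − AL + AD.
The resulting 27×18 matrix has rank 18, and its Smith normal form has invariant factors (1,1,1,1,1,1,1,1,1,1,1,1,1,1,1,1,1,2).

Now H_k = ker ∂_k / im ∂_{k+1}, so:

  H_1: rank ker ∂_1 − rank ∂_2 = (27 − 8) − 18 = 1, and ∂_2 has invariant factor 2 > 1, so H_1 ≅ Z ⊕ Z/2.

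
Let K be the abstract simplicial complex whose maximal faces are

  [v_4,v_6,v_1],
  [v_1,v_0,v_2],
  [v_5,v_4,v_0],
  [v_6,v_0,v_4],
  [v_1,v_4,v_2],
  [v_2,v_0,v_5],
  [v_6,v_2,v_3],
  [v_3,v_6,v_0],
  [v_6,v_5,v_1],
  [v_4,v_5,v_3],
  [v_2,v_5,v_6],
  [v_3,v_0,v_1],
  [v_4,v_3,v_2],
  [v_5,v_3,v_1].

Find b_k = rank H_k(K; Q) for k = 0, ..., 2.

K has 7 vertices, 21 edges, 14 triangles.
rank ∂_0 = 0, rank ∂_1 = 6 ⇒ b_0 = 7 − 0 − 6 = 1; all invariant factors of ∂_1 are 1 so no torsion. So H_0 ≅ Z.
rank ∂_1 = 6, rank ∂_2 = 13 ⇒ b_1 = 21 − 6 − 13 = 2; all invariant factors of ∂_2 are 1 so no torsion. So H_1 ≅ Z^2.
rank ∂_2 = 13, rank ∂_3 = 0 ⇒ b_2 = 14 − 13 − 0 = 1. So H_2 ≅ Z.

b_0 = 1, b_1 = 2, b_2 = 1.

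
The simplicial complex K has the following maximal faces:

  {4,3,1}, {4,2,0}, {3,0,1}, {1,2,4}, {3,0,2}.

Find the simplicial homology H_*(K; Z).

We work with the vertex ordering 0 < 1 < 2 < 3 < 4. The simplices of K, each written with vertices in increasing order, are:

  0-simplices (5): [0], [1], [2], [3], [4]
  1-simplices (10): [0,1], [0,2], [0,3], [0,4], [1,2], [1,3], [1,4], [2,3], [2,4], [3,4]
  2-simplices (5): [0,1,3], [0,2,3], [0,2,4], [1,2,4], [1,3,4]

so the chain groups are C_0 ≅ Z^5, C_1 ≅ Z^10, C_2 ≅ Z^5.

∂_1: C_1 → C_0 maps an edge to its endpoints' difference, ∂[p,q] = q − p. For instance
  ∂[2,4] = [4] − [2].
This gives a 5×10 integer matrix of rank 4; reducing to Smith normal form yields diagonal entries (1,1,1,1).

The boundary map ∂_2: C_2 → C_1 acts by ∂[p,q,r] = [q,r] − [p,r] + [p,q]. For instance
  ∂[1,2,4] = [2,4] − [1,4] + [1,2],
  ∂[0,2,3] = [2,3] − [0,3] + [0,2].
As a 10×5 matrix over Z this has rank 5, with invariant factors (1,1,1,1,1).

Reading off H_k = ker ∂_k / im ∂_{k+1}:

  H_0: rank C_0 − rank ∂_1 = 5 − 4 = 1, and the invariant factors of ∂_1 are all 1, so H_0 = Z.
  H_1: rank ker ∂_1 − rank ∂_2 = (10 − 4) − 5 = 1, and the invariant factors of ∂_2 are all 1, so H_1 = Z.
  H_2: rank ker ∂_2 − rank ∂_3 = (5 − 5) − 0 = 0, and there is no ∂_3, so H_2 = 0.

(K is a triangulation of the Möbius band.)

H_0 ≅ Z,  H_1 ≅ Z,  H_2 = 0.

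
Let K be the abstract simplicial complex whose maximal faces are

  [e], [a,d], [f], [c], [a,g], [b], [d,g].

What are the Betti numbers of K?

b_0 = 5, b_1 = 1.

Take the total order a < b < c < d < e < f < g on the vertex set. Then K (dimension 1) consists of the simplices:

  0-simplices (7): a, b, c, d, e, f, g
  1-simplices (3): ad, ag, dg

so the chain groups are C_0 ≅ Z^7, C_1 ≅ Z^3.

∂_1: C_1 → C_0 maps an edge to its endpoints' difference, ∂[p,q] = q − p.
As a 7×3 matrix over Z this has rank 2, with invariant factors (1,1).

Reading off H_k = ker ∂_k / im ∂_{k+1}:

  H_0: rank C_0 − rank ∂_1 = 7 − 2 = 5, and the invariant factors of ∂_1 are all 1, so H_0 = Z^5.
  H_1: rank ker ∂_1 − rank ∂_2 = (3 − 2) − 0 = 1, and there is no ∂_2, so H_1 = Z.

(K is a triangulation of the disjoint union of the circle S^1 and a set of 4 points.)

Hence the Betti numbers are b_0 = 5, b_1 = 1.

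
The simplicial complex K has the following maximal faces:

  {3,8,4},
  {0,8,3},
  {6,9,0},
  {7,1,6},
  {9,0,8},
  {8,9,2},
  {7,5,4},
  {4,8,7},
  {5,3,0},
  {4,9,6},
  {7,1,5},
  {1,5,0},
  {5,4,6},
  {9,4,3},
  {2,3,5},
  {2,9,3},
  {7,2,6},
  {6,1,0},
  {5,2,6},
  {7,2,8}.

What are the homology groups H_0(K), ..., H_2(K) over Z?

We work with the vertex ordering 0 < 1 < 2 < 3 < 4 < 5 < 6 < 7 < 8 < 9. The simplices of K, each written with vertices in increasing order, are:

  0-simplices (10): [0], [1], [2], [3], [4], [5], [6], [7], [8], [9]
  1-simplices (30): (30 of them)
  2-simplices (20): (20 of them)

giving chain groups C_0 ≅ Z^10, C_1 ≅ Z^30, C_2 ≅ Z^20.

The boundary map ∂_1: C_1 → C_0 is given by ∂[p,q] = [q] − [p].
The resulting 10×30 matrix has rank 9, and its Smith normal form has invariant factors (1,1,1,1,1,1,1,1,1).

∂_2: C_2 → C_1 sends each 2-simplex [p,q,r] to [q,r] − [p,r] + [p,q]. For instance
  ∂[2,3,5] = [3,5] − [2,5] + [2,3],
  ∂[0,6,9] = [6,9] − [0,9] + [0,6].
The 30×20 boundary matrix has rank 20 and Smith normal form diag(1,1,1,1,1,1,1,1,1,1,1,1,1,1,1,1,1,1,1,2).

Computing H_k = (kernel of ∂_k) / (image of ∂_{k+1}):

  H_0: rank C_0 − rank ∂_1 = 10 − 9 = 1, and the invariant factors of ∂_1 are all 1, so H_0 = Z.
  H_1: rank ker ∂_1 − rank ∂_2 = (30 − 9) − 20 = 1, and ∂_2 has invariant factor 2 > 1, so H_1 = Z ⊕ Z/2Z.
  H_2: rank ker ∂_2 − rank ∂_3 = (20 − 20) − 0 = 0, and there is no ∂_3, so H_2 = 0.

(K is a triangulation of the Klein bottle.)

H_0 ≅ Z,  H_1 ≅ Z ⊕ Z/2Z,  H_2 = 0.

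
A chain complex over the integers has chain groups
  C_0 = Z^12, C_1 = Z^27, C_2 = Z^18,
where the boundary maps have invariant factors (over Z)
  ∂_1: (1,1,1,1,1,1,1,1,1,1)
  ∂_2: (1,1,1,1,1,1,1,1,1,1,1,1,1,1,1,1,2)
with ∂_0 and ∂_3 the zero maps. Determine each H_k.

H_0 ≅ Z^2,  H_1 ≅ Z/2,  H_2 ≅ Z.

H_0: b_0 = 12 − 0 − 10 = 2; torsion from ∂_1 factors > 1: none. So H_0 ≅ Z^2.
H_1: b_1 = 27 − 10 − 17 = 0; torsion from ∂_2 factors > 1: [2]. So H_1 ≅ Z/2.
H_2: b_2 = 18 − 17 − 0 = 1; torsion from ∂_3 factors > 1: none. So H_2 ≅ Z.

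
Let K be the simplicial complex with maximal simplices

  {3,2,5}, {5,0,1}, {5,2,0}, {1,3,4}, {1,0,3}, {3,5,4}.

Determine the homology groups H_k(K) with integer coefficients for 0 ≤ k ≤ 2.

Take the total order 0 < 1 < 2 < 3 < 4 < 5 on the vertex set. Then K (dimension 2) consists of the simplices:

  0-simplices (6): [0], [1], [2], [3], [4], [5]
  1-simplices (12): [0,1], [0,2], [0,3], [0,5], [1,3], [1,4], [1,5], [2,3], [2,5], [3,4], [3,5], [4,5]
  2-simplices (6): [0,1,3], [0,1,5], [0,2,5], [1,3,4], [2,3,5], [3,4,5]

Hence C_0 ≅ Z^6, C_1 ≅ Z^12, C_2 ≅ Z^6.

Boundary ∂_1: C_1 → C_0 sends each edge [p,q] (with p < q) to q − p.
The resulting 6×12 matrix has rank 5, and its Smith normal form has invariant factors (1,1,1,1,1).

The boundary map ∂_2: C_2 → C_1 sends each 2-simplex [p,q,r] to [q,r] − [p,r] + [p,q]. For instance
  ∂[0,2,5] = [2,5] − [0,5] + [0,2],
  ∂[1,3,4] = [3,4] − [1,4] + [1,3].
As a 12×6 matrix over Z this has rank 6, with invariant factors (1,1,1,1,1,1).

Now H_k = ker ∂_k / im ∂_{k+1}, so:

  H_0: rank C_0 − rank ∂_1 = 6 − 5 = 1, and the invariant factors of ∂_1 are all 1, so H_0 = Z.
  H_1: rank ker ∂_1 − rank ∂_2 = (12 − 5) − 6 = 1, and the invariant factors of ∂_2 are all 1, so H_1 = Z.
  H_2: rank ker ∂_2 − rank ∂_3 = (6 − 6) − 0 = 0, and there is no ∂_3, so H_2 = 0.

As a check, the Euler characteristic is 6 − 12 + 6 = 0, which agrees with 1 − 1 + 0 = 0.

H_0 = Z,  H_1 = Z,  H_2 = 0.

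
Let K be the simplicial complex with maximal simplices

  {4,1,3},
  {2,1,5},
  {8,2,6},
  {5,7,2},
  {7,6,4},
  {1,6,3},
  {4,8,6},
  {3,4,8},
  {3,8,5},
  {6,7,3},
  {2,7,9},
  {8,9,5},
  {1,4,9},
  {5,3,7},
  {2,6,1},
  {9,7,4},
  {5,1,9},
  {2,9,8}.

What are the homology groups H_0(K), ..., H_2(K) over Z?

Order the vertices as 1 < 2 < 3 < 4 < 5 < 6 < 7 < 8 < 9. Listing each simplex with vertices in this order, K has dimension 2 with simplices:

  0-simplices (9): [1], [2], [3], [4], [5], [6], [7], [8], [9]
  1-simplices (27): (27 of them)
  2-simplices (18): [1,2,5], [1,2,6], [1,3,4], [1,3,6], [1,4,9], [1,5,9], [2,5,7], [2,6,8], [2,7,9], [2,8,9], [3,4,8], [3,5,7], [3,5,8], [3,6,7], [4,6,7], [4,6,8], [4,7,9], [5,8,9]

so the chain groups are C_0 ≅ Z^9, C_1 ≅ Z^27, C_2 ≅ Z^18.

∂_1: C_1 → C_0 is given by ∂[p,q] = [q] − [p]. For instance
  ∂[5,9] = [9] − [5].
As a 9×27 matrix over Z this has rank 8, with invariant factors (1,1,1,1,1,1,1,1).

∂_2: C_2 → C_1 sends each 2-simplex [p,q,r] to [q,r] − [p,r] + [p,q]. For instance
  ∂[1,5,9] = [5,9] − [1,9] + [1,5],
  ∂[3,5,8] = [5,8] − [3,8] + [3,5].
As a 27×18 matrix over Z this has rank 18, with invariant factors (1,1,1,1,1,1,1,1,1,1,1,1,1,1,1,1,1,2).

Now H_k = ker ∂_k / im ∂_{k+1}, so:

  H_0: rank C_0 − rank ∂_1 = 9 − 8 = 1, and the invariant factors of ∂_1 are all 1, so H_0 ≅ Z.
  H_1: rank ker ∂_1 − rank ∂_2 = (27 − 8) − 18 = 1, and ∂_2 has invariant factor 2 > 1, so H_1 ≅ Z ⊕ Z/2.
  H_2: rank ker ∂_2 − rank ∂_3 = (18 − 18) − 0 = 0, and there is no ∂_3, so H_2 ≅ 0.

H_0 = Z,  H_1 = Z ⊕ Z/2,  H_2 = 0.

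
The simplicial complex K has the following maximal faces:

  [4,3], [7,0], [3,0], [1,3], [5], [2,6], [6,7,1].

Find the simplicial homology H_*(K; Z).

H_0 = Z^2,  H_1 = Z,  H_2 = 0.

Take the total order 0 < 1 < 2 < 3 < 4 < 5 < 6 < 7 on the vertex set. Then K (dimension 2) consists of the simplices:

  0-simplices (8): [0], [1], [2], [3], [4], [5], [6], [7]
  1-simplices (8): [0,3], [0,7], [1,3], [1,6], [1,7], [2,6], [3,4], [6,7]
  2-simplices (1): [1,6,7]

Hence C_0 ≅ Z^8, C_1 ≅ Z^8, C_2 ≅ Z^1.

Boundary ∂_1: C_1 → C_0 sends each edge [p,q] (with p < q) to q − p. For instance
  ∂[1,7] = [7] − [1].
The 8×8 boundary matrix has rank 6 and Smith normal form diag(1,1,1,1,1,1).

The boundary map ∂_2: C_2 → C_1 maps a triangle to the signed sum of its edges. For instance
  ∂[1,6,7] = [6,7] − [1,7] + [1,6].
This gives a 8×1 integer matrix of rank 1; reducing to Smith normal form yields diagonal entries (1).

From H_k ≅ ker(∂_k) / im(∂_{k+1}) we obtain:

  H_0: rank C_0 − rank ∂_1 = 8 − 6 = 2, and the invariant factors of ∂_1 are all 1, so H_0 = Z^2.
  H_1: rank ker ∂_1 − rank ∂_2 = (8 − 6) − 1 = 1, and the invariant factors of ∂_2 are all 1, so H_1 = Z.
  H_2: rank ker ∂_2 − rank ∂_3 = (1 − 1) − 0 = 0, and there is no ∂_3, so H_2 = 0.

As a check, the Euler characteristic is 8 − 8 + 1 = 1, which agrees with 2 − 1 + 0 = 1.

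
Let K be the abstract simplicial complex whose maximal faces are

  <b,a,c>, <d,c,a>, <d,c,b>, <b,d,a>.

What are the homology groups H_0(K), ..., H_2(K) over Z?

H_0 = Z,  H_1 = 0,  H_2 = Z.

Order the vertices as a < b < c < d. Listing each simplex with vertices in this order, K has dimension 2 with simplices:

  0-simplices (4): a, b, c, d
  1-simplices (6): ab, ac, ad, bc, bd, cd
  2-simplices (4): abc, abd, acd, bcd

so the chain groups are C_0 ≅ Z^4, C_1 ≅ Z^6, C_2 ≅ Z^4.

∂_1: C_1 → C_0 sends each edge [p,q] (with p < q) to q − p. For instance
  ∂bc = c − b.
The resulting 4×6 matrix has rank 3, and its Smith normal form has invariant factors (1,1,1).

∂_2: C_2 → C_1 acts by ∂[p,q,r] = [q,r] − [p,r] + [p,q]. For instance
  ∂bcd = cd − bd + bc,
  ∂abd = bd − ad + ab.
The 6×4 boundary matrix has rank 3 and Smith normal form diag(1,1,1).

Now H_k = ker ∂_k / im ∂_{k+1}, so:

  H_0: rank C_0 − rank ∂_1 = 4 − 3 = 1, and the invariant factors of ∂_1 are all 1, so H_0 = Z.
  H_1: rank ker ∂_1 − rank ∂_2 = (6 − 3) − 3 = 0, and the invariant factors of ∂_2 are all 1, so H_1 = 0.
  H_2: rank ker ∂_2 − rank ∂_3 = (4 − 3) − 0 = 1, and there is no ∂_3, so H_2 = Z.

(K is a triangulation of the 2-sphere S^2.)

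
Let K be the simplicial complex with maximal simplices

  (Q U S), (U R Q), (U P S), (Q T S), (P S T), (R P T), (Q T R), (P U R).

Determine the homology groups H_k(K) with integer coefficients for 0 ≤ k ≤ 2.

We work with the vertex ordering P < Q < R < S < T < U. The simplices of K, each written with vertices in increasing order, are:

  0-simplices (6): P, Q, R, S, T, U
  1-simplices (12): PR, PS, PT, PU, QR, QS, QT, QU, RT, RU, ST, SU
  2-simplices (8): PRT, PRU, PST, PSU, QRT, QRU, QST, QSU

Hence C_0 ≅ Z^6, C_1 ≅ Z^12, C_2 ≅ Z^8.

Boundary ∂_1: C_1 → C_0 is given by ∂[p,q] = [q] − [p]. For instance
  ∂RT = T − R.
The resulting 6×12 matrix has rank 5, and its Smith normal form has invariant factors (1,1,1,1,1).

Boundary ∂_2: C_2 → C_1 maps a triangle to the signed sum of its edges. For instance
  ∂PRU = RU − PU + PR,
  ∂PSU = SU − PU + PS.
The 12×8 boundary matrix has rank 7 and Smith normal form diag(1,1,1,1,1,1,1).

Now H_k = ker ∂_k / im ∂_{k+1}, so:

  H_0: rank C_0 − rank ∂_1 = 6 − 5 = 1, and the invariant factors of ∂_1 are all 1, so H_0 ≅ Z.
  H_1: rank ker ∂_1 − rank ∂_2 = (12 − 5) − 7 = 0, and the invariant factors of ∂_2 are all 1, so H_1 ≅ 0.
  H_2: rank ker ∂_2 − rank ∂_3 = (8 − 7) − 0 = 1, and there is no ∂_3, so H_2 ≅ Z.

As a check, the Euler characteristic is 6 − 12 + 8 = 2, which agrees with 1 − 0 + 1 = 2.

H_0 ≅ Z,  H_1 = 0,  H_2 ≅ Z.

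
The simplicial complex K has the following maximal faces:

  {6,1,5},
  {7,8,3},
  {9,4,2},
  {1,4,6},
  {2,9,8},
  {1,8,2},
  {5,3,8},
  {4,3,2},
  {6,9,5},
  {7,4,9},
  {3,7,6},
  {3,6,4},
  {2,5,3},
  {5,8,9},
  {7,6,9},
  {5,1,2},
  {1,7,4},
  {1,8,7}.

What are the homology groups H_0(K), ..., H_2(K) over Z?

H_0 = Z,  H_1 = Z ⊕ Z/2Z,  H_2 = 0.

Fix the vertex order 1 < 2 < 3 < 4 < 5 < 6 < 7 < 8 < 9 and write every simplex with vertices in increasing order. Then dim K = 2 and the simplices of K are:

  0-simplices (9): [1], [2], [3], [4], [5], [6], [7], [8], [9]
  1-simplices (27): (27 of them)
  2-simplices (18): [1,2,5], [1,2,8], [1,4,6], [1,4,7], [1,5,6], [1,7,8], [2,3,4], [2,3,5], [2,4,9], [2,8,9], [3,4,6], [3,5,8], [3,6,7], [3,7,8], [4,7,9], [5,6,9], [5,8,9], [6,7,9]

Hence C_0 ≅ Z^9, C_1 ≅ Z^27, C_2 ≅ Z^18.

Boundary ∂_1: C_1 → C_0 sends each edge [p,q] (with p < q) to q − p. For instance
  ∂[5,9] = [9] − [5].
This gives a 9×27 integer matrix of rank 8; reducing to Smith normal form yields diagonal entries (1,1,1,1,1,1,1,1).

The boundary map ∂_2: C_2 → C_1 maps a triangle to the signed sum of its edges. For instance
  ∂[1,2,8] = [2,8] − [1,8] + [1,2],
  ∂[1,4,7] = [4,7] − [1,7] + [1,4].
The resulting 27×18 matrix has rank 18, and its Smith normal form has invariant factors (1,1,1,1,1,1,1,1,1,1,1,1,1,1,1,1,1,2).

Now H_k = ker ∂_k / im ∂_{k+1}, so:

  H_0: rank C_0 − rank ∂_1 = 9 − 8 = 1, and the invariant factors of ∂_1 are all 1, so H_0 ≅ Z.
  H_1: rank ker ∂_1 − rank ∂_2 = (27 − 8) − 18 = 1, and ∂_2 has invariant factor 2 > 1, so H_1 ≅ Z ⊕ Z/2Z.
  H_2: rank ker ∂_2 − rank ∂_3 = (18 − 18) − 0 = 0, and there is no ∂_3, so H_2 ≅ 0.

As a check, the Euler characteristic is 9 − 27 + 18 = 0, which agrees with 1 − 1 + 0 = 0.
(K is a triangulation of the Klein bottle.)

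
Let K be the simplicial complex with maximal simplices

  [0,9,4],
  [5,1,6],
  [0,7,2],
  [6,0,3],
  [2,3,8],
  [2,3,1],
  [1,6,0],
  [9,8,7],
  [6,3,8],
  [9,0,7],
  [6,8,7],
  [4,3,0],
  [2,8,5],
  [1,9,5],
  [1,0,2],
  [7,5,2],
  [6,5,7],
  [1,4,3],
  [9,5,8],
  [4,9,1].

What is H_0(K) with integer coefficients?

H_0 = Z.

Take the total order 0 < 1 < 2 < 3 < 4 < 5 < 6 < 7 < 8 < 9 on the vertex set. Then K (dimension 2) consists of the simplices:

  0-simplices (10): [0], [1], [2], [3], [4], [5], [6], [7], [8], [9]
  1-simplices (30): (30 of them)
  2-simplices (20): (20 of them)

Hence C_0 ≅ Z^10, C_1 ≅ Z^30, C_2 ≅ Z^20.

∂_1: C_1 → C_0 maps an edge to its endpoints' difference, ∂[p,q] = q − p. For instance
  ∂[5,6] = [6] − [5].
As a 10×30 matrix over Z this has rank 9, with invariant factors (1,1,1,1,1,1,1,1,1).

∂_2: C_2 → C_1 sends each 2-simplex [p,q,r] to [q,r] − [p,r] + [p,q]. For instance
  ∂[1,5,6] = [5,6] − [1,6] + [1,5],
  ∂[0,4,9] = [4,9] − [0,9] + [0,4].
As a 30×20 matrix over Z this has rank 20, with invariant factors (1,1,1,1,1,1,1,1,1,1,1,1,1,1,1,1,1,1,1,2).

Computing H_k = (kernel of ∂_k) / (image of ∂_{k+1}):

  H_0: rank C_0 − rank ∂_1 = 10 − 9 = 1, and the invariant factors of ∂_1 are all 1, so H_0 = Z.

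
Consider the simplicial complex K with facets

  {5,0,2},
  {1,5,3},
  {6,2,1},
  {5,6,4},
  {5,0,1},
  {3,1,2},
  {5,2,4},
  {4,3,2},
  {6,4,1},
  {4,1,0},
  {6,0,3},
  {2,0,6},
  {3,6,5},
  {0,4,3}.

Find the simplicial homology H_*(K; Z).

Order the vertices as 0 < 1 < 2 < 3 < 4 < 5 < 6. Listing each simplex with vertices in this order, K has dimension 2 with simplices:

  0-simplices (7): [0], [1], [2], [3], [4], [5], [6]
  1-simplices (21): [0,1], [0,2], [0,3], [0,4], [0,5], [0,6], [1,2], [1,3], [1,4], [1,5], [1,6], [2,3], [2,4], [2,5], [2,6], [3,4], [3,5], [3,6], [4,5], [4,6], [5,6]
  2-simplices (14): [0,1,4], [0,1,5], [0,2,5], [0,2,6], [0,3,4], [0,3,6], [1,2,3], [1,2,6], [1,3,5], [1,4,6], [2,3,4], [2,4,5], [3,5,6], [4,5,6]

giving chain groups C_0 ≅ Z^7, C_1 ≅ Z^21, C_2 ≅ Z^14.

∂_1: C_1 → C_0 sends each edge [p,q] (with p < q) to q − p.
The resulting 7×21 matrix has rank 6, and its Smith normal form has invariant factors (1,1,1,1,1,1).

The boundary map ∂_2: C_2 → C_1 acts by ∂[p,q,r] = [q,r] − [p,r] + [p,q]. For instance
  ∂[2,4,5] = [4,5] − [2,5] + [2,4],
  ∂[0,2,6] = [2,6] − [0,6] + [0,2].
As a 21×14 matrix over Z this has rank 13, with invariant factors (1,1,1,1,1,1,1,1,1,1,1,1,1).

Computing H_k = (kernel of ∂_k) / (image of ∂_{k+1}):

  H_0: rank C_0 − rank ∂_1 = 7 − 6 = 1, and the invariant factors of ∂_1 are all 1, so H_0 = Z.
  H_1: rank ker ∂_1 − rank ∂_2 = (21 − 6) − 13 = 2, and the invariant factors of ∂_2 are all 1, so H_1 = Z^2.
  H_2: rank ker ∂_2 − rank ∂_3 = (14 − 13) − 0 = 1, and there is no ∂_3, so H_2 = Z.

(K is a triangulation of the torus T^2.)

H_0 = Z,  H_1 = Z^2,  H_2 = Z.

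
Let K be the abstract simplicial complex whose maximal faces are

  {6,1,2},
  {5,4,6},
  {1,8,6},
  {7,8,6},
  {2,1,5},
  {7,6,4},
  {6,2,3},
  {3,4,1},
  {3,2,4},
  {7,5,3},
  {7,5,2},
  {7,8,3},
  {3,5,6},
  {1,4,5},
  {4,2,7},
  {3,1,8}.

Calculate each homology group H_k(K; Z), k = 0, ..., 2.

H_0 = Z,  H_1 = Z^2,  H_2 = Z.

We work with the vertex ordering 1 < 2 < 3 < 4 < 5 < 6 < 7 < 8. The simplices of K, each written with vertices in increasing order, are:

  0-simplices (8): [1], [2], [3], [4], [5], [6], [7], [8]
  1-simplices (24): (24 of them)
  2-simplices (16): [1,2,5], [1,2,6], [1,3,4], [1,3,8], [1,4,5], [1,6,8], [2,3,4], [2,3,6], [2,4,7], [2,5,7], [3,5,6], [3,5,7], [3,7,8], [4,5,6], [4,6,7], [6,7,8]

giving chain groups C_0 ≅ Z^8, C_1 ≅ Z^24, C_2 ≅ Z^16.

∂_1: C_1 → C_0 sends each edge [p,q] (with p < q) to q − p.
The 8×24 boundary matrix has rank 7 and Smith normal form diag(1,1,1,1,1,1,1).

∂_2: C_2 → C_1 sends each 2-simplex [p,q,r] to [q,r] − [p,r] + [p,q]. For instance
  ∂[1,4,5] = [4,5] − [1,5] + [1,4],
  ∂[2,3,6] = [3,6] − [2,6] + [2,3].
As a 24×16 matrix over Z this has rank 15, with invariant factors (1,1,1,1,1,1,1,1,1,1,1,1,1,1,1).

From H_k ≅ ker(∂_k) / im(∂_{k+1}) we obtain:

  H_0: rank C_0 − rank ∂_1 = 8 − 7 = 1, and the invariant factors of ∂_1 are all 1, so H_0 = Z.
  H_1: rank ker ∂_1 − rank ∂_2 = (24 − 7) − 15 = 2, and the invariant factors of ∂_2 are all 1, so H_1 = Z^2.
  H_2: rank ker ∂_2 − rank ∂_3 = (16 − 15) − 0 = 1, and there is no ∂_3, so H_2 = Z.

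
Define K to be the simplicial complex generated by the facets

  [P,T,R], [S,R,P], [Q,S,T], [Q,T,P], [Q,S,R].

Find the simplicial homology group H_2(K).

H_2 ≅ 0.

Fix the vertex order P < Q < R < S < T and write every simplex with vertices in increasing order. Then dim K = 2 and the simplices of K are:

  0-simplices (5): P, Q, R, S, T
  1-simplices (10): PQ, PR, PS, PT, QR, QS, QT, RS, RT, ST
  2-simplices (5): PQT, PRS, PRT, QRS, QST

so the chain groups are C_0 ≅ Z^5, C_1 ≅ Z^10, C_2 ≅ Z^5.

The boundary map ∂_1: C_1 → C_0 is given by ∂[p,q] = [q] − [p]. For instance
  ∂QR = R − Q.
The resulting 5×10 matrix has rank 4, and its Smith normal form has invariant factors (1,1,1,1).

The boundary map ∂_2: C_2 → C_1 maps a triangle to the signed sum of its edges. For instance
  ∂PQT = QT − PT + PQ,
  ∂PRT = RT − PT + PR.
The resulting 10×5 matrix has rank 5, and its Smith normal form has invariant factors (1,1,1,1,1).

Computing H_k = (kernel of ∂_k) / (image of ∂_{k+1}):

  H_2: rank ker ∂_2 − rank ∂_3 = (5 − 5) − 0 = 0, and there is no ∂_3, so H_2 = 0.

(K is a triangulation of the Möbius band.)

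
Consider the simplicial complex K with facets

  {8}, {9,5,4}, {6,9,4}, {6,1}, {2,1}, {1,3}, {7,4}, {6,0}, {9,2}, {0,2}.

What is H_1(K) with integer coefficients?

H_1 = Z^2.

K has 10 vertices, 12 edges, 2 triangles.
rank ∂_1 = 8, rank ∂_2 = 2 ⇒ b_1 = 12 − 8 − 2 = 2; all invariant factors of ∂_2 are 1 so no torsion. So H_1 ≅ Z^2.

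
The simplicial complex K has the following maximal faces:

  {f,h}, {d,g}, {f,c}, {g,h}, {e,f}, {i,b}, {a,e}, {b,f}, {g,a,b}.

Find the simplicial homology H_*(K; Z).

H_0 ≅ Z,  H_1 ≅ Z^2,  H_2 = 0.

Take the total order a < b < c < d < e < f < g < h < i on the vertex set. Then K (dimension 2) consists of the simplices:

  0-simplices (9): a, b, c, d, e, f, g, h, i
  1-simplices (11): ab, ae, ag, bf, bg, bi, cf, dg, ef, fh, gh
  2-simplices (1): abg

Hence C_0 ≅ Z^9, C_1 ≅ Z^11, C_2 ≅ Z^1.

∂_1: C_1 → C_0 is given by ∂[p,q] = [q] − [p]. For instance
  ∂gh = h − g.
This gives a 9×11 integer matrix of rank 8; reducing to Smith normal form yields diagonal entries (1,1,1,1,1,1,1,1).

∂_2: C_2 → C_1 maps a triangle to the signed sum of its edges. For instance
  ∂abg = bg − ag + ab.
This gives a 11×1 integer matrix of rank 1; reducing to Smith normal form yields diagonal entries (1).

Now H_k = ker ∂_k / im ∂_{k+1}, so:

  H_0: rank C_0 − rank ∂_1 = 9 − 8 = 1, and the invariant factors of ∂_1 are all 1, so H_0 ≅ Z.
  H_1: rank ker ∂_1 − rank ∂_2 = (11 − 8) − 1 = 2, and the invariant factors of ∂_2 are all 1, so H_1 ≅ Z^2.
  H_2: rank ker ∂_2 − rank ∂_3 = (1 − 1) − 0 = 0, and there is no ∂_3, so H_2 ≅ 0.

As a check, the Euler characteristic is 9 − 11 + 1 = -1, which agrees with 1 − 2 + 0 = -1.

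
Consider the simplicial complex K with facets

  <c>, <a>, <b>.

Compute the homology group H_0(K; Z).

Take the total order a < b < c on the vertex set. Then K (dimension 0) consists of the simplices:

  0-simplices (3): a, b, c

so the chain groups are C_0 ≅ Z^3.

Now H_k = ker ∂_k / im ∂_{k+1}, so:

  H_0: rank C_0 − rank ∂_1 = 3 − 0 = 3, and there is no ∂_1, so H_0 ≅ Z^3.

H_0 = Z^3.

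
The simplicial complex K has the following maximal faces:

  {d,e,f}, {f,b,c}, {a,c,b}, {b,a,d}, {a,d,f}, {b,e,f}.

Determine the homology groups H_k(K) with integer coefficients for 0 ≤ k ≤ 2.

H_0 = Z,  H_1 = Z,  H_2 = 0.

Fix the vertex order a < b < c < d < e < f and write every simplex with vertices in increasing order. Then dim K = 2 and the simplices of K are:

  0-simplices (6): a, b, c, d, e, f
  1-simplices (12): ab, ac, ad, af, bc, bd, be, bf, cf, de, df, ef
  2-simplices (6): abc, abd, adf, bcf, bef, def

Hence C_0 ≅ Z^6, C_1 ≅ Z^12, C_2 ≅ Z^6.

∂_1: C_1 → C_0 is given by ∂[p,q] = [q] − [p]. For instance
  ∂ad = d − a.
The 6×12 boundary matrix has rank 5 and Smith normal form diag(1,1,1,1,1).

The boundary map ∂_2: C_2 → C_1 maps a triangle to the signed sum of its edges. For instance
  ∂abd = bd − ad + ab,
  ∂bcf = cf − bf + bc.
The resulting 12×6 matrix has rank 6, and its Smith normal form has invariant factors (1,1,1,1,1,1).

Reading off H_k = ker ∂_k / im ∂_{k+1}:

  H_0: rank C_0 − rank ∂_1 = 6 − 5 = 1, and the invariant factors of ∂_1 are all 1, so H_0 = Z.
  H_1: rank ker ∂_1 − rank ∂_2 = (12 − 5) − 6 = 1, and the invariant factors of ∂_2 are all 1, so H_1 = Z.
  H_2: rank ker ∂_2 − rank ∂_3 = (6 − 6) − 0 = 0, and there is no ∂_3, so H_2 = 0.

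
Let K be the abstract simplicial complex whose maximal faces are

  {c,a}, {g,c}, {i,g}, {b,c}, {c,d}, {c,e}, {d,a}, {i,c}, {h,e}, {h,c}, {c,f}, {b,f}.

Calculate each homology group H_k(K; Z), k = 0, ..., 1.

Order the vertices as a < b < c < d < e < f < g < h < i. Listing each simplex with vertices in this order, K has dimension 1 with simplices:

  0-simplices (9): a, b, c, d, e, f, g, h, i
  1-simplices (12): ac, ad, bc, bf, cd, ce, cf, cg, ch, ci, eh, gi

so the chain groups are C_0 ≅ Z^9, C_1 ≅ Z^12.

The boundary map ∂_1: C_1 → C_0 sends each edge [p,q] (with p < q) to q − p. For instance
  ∂ce = e − c.
This gives a 9×12 integer matrix of rank 8; reducing to Smith normal form yields diagonal entries (1,1,1,1,1,1,1,1).

Now H_k = ker ∂_k / im ∂_{k+1}, so:

  H_0: rank C_0 − rank ∂_1 = 9 − 8 = 1, and the invariant factors of ∂_1 are all 1, so H_0 = Z.
  H_1: rank ker ∂_1 − rank ∂_2 = (12 − 8) − 0 = 4, and there is no ∂_2, so H_1 = Z^4.

H_0 = Z,  H_1 = Z^4.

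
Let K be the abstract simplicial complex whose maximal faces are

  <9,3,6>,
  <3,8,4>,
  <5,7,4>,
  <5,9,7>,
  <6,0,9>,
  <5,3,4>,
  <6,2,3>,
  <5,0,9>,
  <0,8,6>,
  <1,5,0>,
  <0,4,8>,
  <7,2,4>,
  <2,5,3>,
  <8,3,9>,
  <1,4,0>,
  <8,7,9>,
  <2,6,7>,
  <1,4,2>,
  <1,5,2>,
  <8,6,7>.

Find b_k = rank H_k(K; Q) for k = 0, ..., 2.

Take the total order 0 < 1 < 2 < 3 < 4 < 5 < 6 < 7 < 8 < 9 on the vertex set. Then K (dimension 2) consists of the simplices:

  0-simplices (10): [0], [1], [2], [3], [4], [5], [6], [7], [8], [9]
  1-simplices (30): (30 of them)
  2-simplices (20): (20 of them)

giving chain groups C_0 ≅ Z^10, C_1 ≅ Z^30, C_2 ≅ Z^20.

The boundary map ∂_1: C_1 → C_0 is given by ∂[p,q] = [q] − [p].
As a 10×30 matrix over Z this has rank 9, with invariant factors (1,1,1,1,1,1,1,1,1).

∂_2: C_2 → C_1 maps a triangle to the signed sum of its edges. For instance
  ∂[0,6,8] = [6,8] − [0,8] + [0,6],
  ∂[0,6,9] = [6,9] − [0,9] + [0,6].
As a 30×20 matrix over Z this has rank 20, with invariant factors (1,1,1,1,1,1,1,1,1,1,1,1,1,1,1,1,1,1,1,2).

Now H_k = ker ∂_k / im ∂_{k+1}, so:

  H_0: rank C_0 − rank ∂_1 = 10 − 9 = 1, and the invariant factors of ∂_1 are all 1, so H_0 = Z.
  H_1: rank ker ∂_1 − rank ∂_2 = (30 − 9) − 20 = 1, and ∂_2 has invariant factor 2 > 1, so H_1 = Z ⊕ Z/2.
  H_2: rank ker ∂_2 − rank ∂_3 = (20 − 20) − 0 = 0, and there is no ∂_3, so H_2 = 0.

Hence the Betti numbers are b_0 = 1, b_1 = 1, b_2 = 0.

b_0 = 1, b_1 = 1, b_2 = 0.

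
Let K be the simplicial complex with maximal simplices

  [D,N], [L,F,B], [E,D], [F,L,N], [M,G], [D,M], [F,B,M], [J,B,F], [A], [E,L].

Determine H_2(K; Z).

We work with the vertex ordering A < B < D < E < F < G < J < L < M < N. The simplices of K, each written with vertices in increasing order, are:

  0-simplices (10): A, B, D, E, F, G, J, L, M, N
  1-simplices (14): BF, BJ, BL, BM, DE, DM, DN, EL, FJ, FL, FM, FN, GM, LN
  2-simplices (4): BFJ, BFL, BFM, FLN

Hence C_0 ≅ Z^10, C_1 ≅ Z^14, C_2 ≅ Z^4.

∂_1: C_1 → C_0 sends each edge [p,q] (with p < q) to q − p. For instance
  ∂EL = L − E.
The 10×14 boundary matrix has rank 8 and Smith normal form diag(1,1,1,1,1,1,1,1).

Boundary ∂_2: C_2 → C_1 acts by ∂[p,q,r] = [q,r] − [p,r] + [p,q]. For instance
  ∂BFM = FM − BM + BF,
  ∂BFJ = FJ − BJ + BF.
As a 14×4 matrix over Z this has rank 4, with invariant factors (1,1,1,1).

Now H_k = ker ∂_k / im ∂_{k+1}, so:

  H_2: rank ker ∂_2 − rank ∂_3 = (4 − 4) − 0 = 0, and there is no ∂_3, so H_2 = 0.

H_2 = 0.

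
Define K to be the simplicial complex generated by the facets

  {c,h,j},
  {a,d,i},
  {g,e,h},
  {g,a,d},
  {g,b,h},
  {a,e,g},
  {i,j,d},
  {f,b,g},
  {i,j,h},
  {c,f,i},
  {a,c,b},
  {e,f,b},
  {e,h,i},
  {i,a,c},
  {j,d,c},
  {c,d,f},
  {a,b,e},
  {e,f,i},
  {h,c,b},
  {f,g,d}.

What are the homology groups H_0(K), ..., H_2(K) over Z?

Take the total order a < b < c < d < e < f < g < h < i < j on the vertex set. Then K (dimension 2) consists of the simplices:

  0-simplices (10): a, b, c, d, e, f, g, h, i, j
  1-simplices (30): ab, ac, ad, ae, ag, ai, bc, be, bf, bg, bh, cd, cf, ch, ci, cj, df, dg, di, dj, ef, eg, eh, ei, fg, fi, gh, hi, hj, ij
  2-simplices (20): abc, abe, aci, adg, adi, aeg, bch, bef, bfg, bgh, cdf, cdj, cfi, chj, dfg, dij, efi, egh, ehi, hij

Hence C_0 ≅ Z^10, C_1 ≅ Z^30, C_2 ≅ Z^20.

∂_1: C_1 → C_0 maps an edge to its endpoints' difference, ∂[p,q] = q − p.
The resulting 10×30 matrix has rank 9, and its Smith normal form has invariant factors (1,1,1,1,1,1,1,1,1).

The boundary map ∂_2: C_2 → C_1 sends each 2-simplex [p,q,r] to [q,r] − [p,r] + [p,q]. For instance
  ∂cfi = fi − ci + cf,
  ∂cdf = df − cf + cd.
The 30×20 boundary matrix has rank 20 and Smith normal form diag(1,1,1,1,1,1,1,1,1,1,1,1,1,1,1,1,1,1,1,2).

Now H_k = ker ∂_k / im ∂_{k+1}, so:

  H_0: rank C_0 − rank ∂_1 = 10 − 9 = 1, and the invariant factors of ∂_1 are all 1, so H_0 = Z.
  H_1: rank ker ∂_1 − rank ∂_2 = (30 − 9) − 20 = 1, and ∂_2 has invariant factor 2 > 1, so H_1 = Z ⊕ Z/2.
  H_2: rank ker ∂_2 − rank ∂_3 = (20 − 20) − 0 = 0, and there is no ∂_3, so H_2 = 0.

(K is a triangulation of the Klein bottle.)

H_0 = Z,  H_1 = Z ⊕ Z/2,  H_2 = 0.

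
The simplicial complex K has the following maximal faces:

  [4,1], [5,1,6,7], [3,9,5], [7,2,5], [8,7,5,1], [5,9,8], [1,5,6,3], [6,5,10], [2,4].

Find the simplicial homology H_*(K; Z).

Fix the vertex order 1 < 2 < 3 < 4 < 5 < 6 < 7 < 8 < 9 < 10 and write every simplex with vertices in increasing order. Then dim K = 3 and the simplices of K are:

  0-simplices (10): [1], [2], [3], [4], [5], [6], [7], [8], [9], [10]
  1-simplices (21): [1,3], [1,4], [1,5], [1,6], [1,7], [1,8], [2,4], [2,5], [2,7], [3,5], [3,6], [3,9], [5,6], [5,7], [5,8], [5,9], [5,10], [6,7], [6,10], [7,8], [8,9]
  2-simplices (14): [1,3,5], [1,3,6], [1,5,6], [1,5,7], [1,5,8], [1,6,7], [1,7,8], [2,5,7], [3,5,6], [3,5,9], [5,6,7], [5,6,10], [5,7,8], [5,8,9]
  3-simplices (3): [1,3,5,6], [1,5,6,7], [1,5,7,8]

giving chain groups C_0 ≅ Z^10, C_1 ≅ Z^21, C_2 ≅ Z^14, C_3 ≅ Z^3.

∂_1: C_1 → C_0 maps an edge to its endpoints' difference, ∂[p,q] = q − p.
The resulting 10×21 matrix has rank 9, and its Smith normal form has invariant factors (1,1,1,1,1,1,1,1,1).

∂_2: C_2 → C_1 maps a triangle to the signed sum of its edges. For instance
  ∂[1,7,8] = [7,8] − [1,8] + [1,7],
  ∂[1,3,6] = [3,6] − [1,6] + [1,3].
As a 21×14 matrix over Z this has rank 11, with invariant factors (1,1,1,1,1,1,1,1,1,1,1).

∂_3: C_3 → C_2 sends each 3-simplex σ to the alternating sum Σ_i (−1)^i (σ with its i-th vertex removed). For instance
  ∂[1,3,5,6] = [3,5,6] − [1,5,6] + [1,3,6] − [1,3,5],
  ∂[1,5,7,8] = [5,7,8] − [1,7,8] + [1,5,8] − [1,5,7].
This gives a 14×3 integer matrix of rank 3; reducing to Smith normal form yields diagonal entries (1,1,1).

Computing H_k = (kernel of ∂_k) / (image of ∂_{k+1}):

  H_0: rank C_0 − rank ∂_1 = 10 − 9 = 1, and the invariant factors of ∂_1 are all 1, so H_0 = Z.
  H_1: rank ker ∂_1 − rank ∂_2 = (21 − 9) − 11 = 1, and the invariant factors of ∂_2 are all 1, so H_1 = Z.
  H_2: rank ker ∂_2 − rank ∂_3 = (14 − 11) − 3 = 0, and the invariant factors of ∂_3 are all 1, so H_2 = 0.
  H_3: rank ker ∂_3 − rank ∂_4 = (3 − 3) − 0 = 0, and there is no ∂_4, so H_3 = 0.

As a check, the Euler characteristic is 10 − 21 + 14 − 3 = 0, which agrees with 1 − 1 + 0 − 0 = 0.

H_0 = Z,  H_1 = Z,  H_2 = 0,  H_3 = 0.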